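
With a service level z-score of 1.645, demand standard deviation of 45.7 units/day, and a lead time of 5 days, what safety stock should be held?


Formula: SS = z * sigma_d * sqrt(LT)
sqrt(LT) = sqrt(5) = 2.2361
SS = 1.645 * 45.7 * 2.2361
SS = 168.1 units

168.1 units


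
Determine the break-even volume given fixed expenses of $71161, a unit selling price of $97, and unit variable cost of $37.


Formula: BEQ = Fixed Costs / (Price - Variable Cost)
Contribution margin = $97 - $37 = $60/unit
BEQ = ceil($71161 / $60/unit) = ceil(1186.02) = 1187 units

1187 units


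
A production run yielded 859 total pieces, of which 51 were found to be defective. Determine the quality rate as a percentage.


Formula: Quality Rate = Good Pieces / Total Pieces * 100
Good pieces = 859 - 51 = 808
QR = 808 / 859 * 100 = 94.1%

94.1%


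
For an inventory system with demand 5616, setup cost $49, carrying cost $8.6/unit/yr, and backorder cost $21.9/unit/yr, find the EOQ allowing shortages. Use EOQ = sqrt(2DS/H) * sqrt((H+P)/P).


Formula: EOQ* = sqrt(2DS/H) * sqrt((H+P)/P)
Base EOQ = sqrt(2*5616*49/8.6) = 252.97 units
Correction = sqrt((8.6+21.9)/21.9) = 1.18012
EOQ* = 252.97 * 1.18012 = 298.5 units

298.5 units


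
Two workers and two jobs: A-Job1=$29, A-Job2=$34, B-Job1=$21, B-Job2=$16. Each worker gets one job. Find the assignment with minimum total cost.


Option 1: A->1 + B->2 = $29 + $16 = $45
Option 2: A->2 + B->1 = $34 + $21 = $55
Min cost = min($45, $55) = $45

$45


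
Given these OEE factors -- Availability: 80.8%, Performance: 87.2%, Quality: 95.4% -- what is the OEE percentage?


Formula: OEE = Availability * Performance * Quality / 10000
A * P = 80.8% * 87.2% / 100 = 70.46%
OEE = 70.46% * 95.4% / 100 = 67.2%

67.2%


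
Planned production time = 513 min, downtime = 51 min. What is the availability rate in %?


Formula: Availability = (Planned Time - Downtime) / Planned Time * 100
Uptime = 513 - 51 = 462 min
Availability = 462 / 513 * 100 = 90.1%

90.1%


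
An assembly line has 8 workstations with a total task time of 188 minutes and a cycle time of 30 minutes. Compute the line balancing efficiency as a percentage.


Formula: Efficiency = Sum of Task Times / (N_stations * CT) * 100
Total station capacity = 8 stations * 30 min = 240 min
Efficiency = 188 / 240 * 100 = 78.3%

78.3%


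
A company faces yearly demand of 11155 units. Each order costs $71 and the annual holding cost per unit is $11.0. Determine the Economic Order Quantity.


Formula: EOQ = sqrt(2 * D * S / H)
Numerator: 2 * 11155 * 71 = 1584010
2DS/H = 1584010 / 11.0 = 144000.9
EOQ = sqrt(144000.9) = 379.5 units

379.5 units


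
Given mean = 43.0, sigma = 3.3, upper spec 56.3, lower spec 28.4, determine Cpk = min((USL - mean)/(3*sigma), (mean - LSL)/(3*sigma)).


Cpu = (56.3 - 43.0) / (3 * 3.3) = 1.34
Cpl = (43.0 - 28.4) / (3 * 3.3) = 1.47
Cpk = min(1.34, 1.47) = 1.34

1.34


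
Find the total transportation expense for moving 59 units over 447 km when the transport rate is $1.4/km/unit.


TC = dist * cost * units = 447 * 1.4 * 59 = $36922.20

$36922.20


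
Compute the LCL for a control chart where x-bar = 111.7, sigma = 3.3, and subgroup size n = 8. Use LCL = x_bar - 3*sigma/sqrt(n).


LCL = 111.7 - 3 * 3.3 / sqrt(8)

108.2


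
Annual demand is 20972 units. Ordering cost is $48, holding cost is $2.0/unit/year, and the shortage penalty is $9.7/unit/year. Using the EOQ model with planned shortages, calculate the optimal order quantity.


Formula: EOQ* = sqrt(2DS/H) * sqrt((H+P)/P)
Base EOQ = sqrt(2*20972*48/2.0) = 1003.32 units
Correction = sqrt((2.0+9.7)/9.7) = 1.09826
EOQ* = 1003.32 * 1.09826 = 1101.9 units

1101.9 units


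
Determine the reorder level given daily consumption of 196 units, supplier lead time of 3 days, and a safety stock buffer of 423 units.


Formula: ROP = (Daily Demand * Lead Time) + Safety Stock
Demand during lead time = 196 * 3 = 588 units
ROP = 588 + 423 = 1011 units

1011 units


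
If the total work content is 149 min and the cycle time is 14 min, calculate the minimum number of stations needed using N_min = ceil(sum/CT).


Formula: N_min = ceil(Sum of Task Times / Cycle Time)
N_min = ceil(149 min / 14 min) = ceil(10.6429)
N_min = 11 stations

11


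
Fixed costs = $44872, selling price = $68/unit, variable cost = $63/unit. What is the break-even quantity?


Formula: BEQ = Fixed Costs / (Price - Variable Cost)
Contribution margin = $68 - $63 = $5/unit
BEQ = ceil($44872 / $5/unit) = ceil(8974.4) = 8975 units

8975 units


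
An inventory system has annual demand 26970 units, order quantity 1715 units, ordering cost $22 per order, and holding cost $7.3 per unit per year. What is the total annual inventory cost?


TC = 26970/1715 * 22 + 1715/2 * 7.3

$6605.72


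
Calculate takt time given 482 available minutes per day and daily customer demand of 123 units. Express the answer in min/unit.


Formula: Takt Time = Available Production Time / Customer Demand
Takt = 482 min/day / 123 units/day
Takt = 3.92 min/unit

3.92 min/unit


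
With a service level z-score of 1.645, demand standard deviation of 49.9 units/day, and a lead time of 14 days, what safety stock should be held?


Formula: SS = z * sigma_d * sqrt(LT)
sqrt(LT) = sqrt(14) = 3.7417
SS = 1.645 * 49.9 * 3.7417
SS = 307.1 units

307.1 units


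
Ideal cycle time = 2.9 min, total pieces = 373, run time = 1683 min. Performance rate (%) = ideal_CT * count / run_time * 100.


Formula: Performance = (Ideal CT * Total Count) / Run Time * 100
Ideal output time = 2.9 * 373 = 1081.7 min
Performance = 1081.7 / 1683 * 100 = 64.3%

64.3%


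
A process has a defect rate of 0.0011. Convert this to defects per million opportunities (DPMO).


DPMO = defect_rate * 1000000 = 0.0011 * 1000000

1100


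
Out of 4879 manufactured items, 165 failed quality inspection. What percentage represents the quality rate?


Formula: Quality Rate = Good Pieces / Total Pieces * 100
Good pieces = 4879 - 165 = 4714
QR = 4714 / 4879 * 100 = 96.6%

96.6%


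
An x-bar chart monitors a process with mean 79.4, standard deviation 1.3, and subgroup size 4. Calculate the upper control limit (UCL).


UCL = 79.4 + 3 * 1.3 / sqrt(4)

81.35


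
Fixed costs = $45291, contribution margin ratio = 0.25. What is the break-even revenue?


Formula: BER = Fixed Costs / Contribution Margin Ratio
BER = $45291 / 0.25
BER = $181164.00 (to the nearest cent)

$181164.00


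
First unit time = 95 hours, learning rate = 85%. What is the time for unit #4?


Formula: T_n = T_1 * (learning_rate)^(log2(n)) where learning_rate = rate/100
Doublings = log2(4) = 2
T_n = 95 * 0.85^2
T_n = 95 * 0.7225 = 68.6 hours

68.6 hours


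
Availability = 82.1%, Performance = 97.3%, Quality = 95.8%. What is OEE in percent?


Formula: OEE = Availability * Performance * Quality / 10000
A * P = 82.1% * 97.3% / 100 = 79.88%
OEE = 79.88% * 95.8% / 100 = 76.5%

76.5%


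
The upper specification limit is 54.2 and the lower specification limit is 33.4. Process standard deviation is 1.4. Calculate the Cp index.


Cp = (54.2 - 33.4) / (6 * 1.4)

2.48


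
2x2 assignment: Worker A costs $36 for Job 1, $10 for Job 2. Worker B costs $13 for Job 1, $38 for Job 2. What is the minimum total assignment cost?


Option 1: A->1 + B->2 = $36 + $38 = $74
Option 2: A->2 + B->1 = $10 + $13 = $23
Min cost = min($74, $23) = $23

$23


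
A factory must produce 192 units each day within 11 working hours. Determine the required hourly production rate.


Formula: Production Rate = Daily Demand / Available Hours
Rate = 192 units/day / 11 hours/day
Rate = 17.5 units/hour

17.5 units/hour


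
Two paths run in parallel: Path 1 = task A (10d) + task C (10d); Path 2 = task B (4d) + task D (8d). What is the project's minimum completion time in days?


Path 1 = 10 + 10 = 20 days
Path 2 = 4 + 8 = 12 days
Duration = max(20, 12) = 20 days

20 days


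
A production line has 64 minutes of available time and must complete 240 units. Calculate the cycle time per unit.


Formula: CT = Available Time / Number of Units
CT = 64 min / 240 units
CT = 0.27 min/unit

0.27 min/unit


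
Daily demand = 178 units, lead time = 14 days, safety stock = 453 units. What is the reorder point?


Formula: ROP = (Daily Demand * Lead Time) + Safety Stock
Demand during lead time = 178 * 14 = 2492 units
ROP = 2492 + 453 = 2945 units

2945 units


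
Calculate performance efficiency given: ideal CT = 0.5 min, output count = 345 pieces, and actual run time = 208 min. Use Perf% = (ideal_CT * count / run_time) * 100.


Formula: Performance = (Ideal CT * Total Count) / Run Time * 100
Ideal output time = 0.5 * 345 = 172.5 min
Performance = 172.5 / 208 * 100 = 82.9%

82.9%


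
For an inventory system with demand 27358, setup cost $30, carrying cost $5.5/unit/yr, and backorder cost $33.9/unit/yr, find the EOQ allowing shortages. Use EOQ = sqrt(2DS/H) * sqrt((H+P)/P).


Formula: EOQ* = sqrt(2DS/H) * sqrt((H+P)/P)
Base EOQ = sqrt(2*27358*30/5.5) = 546.31 units
Correction = sqrt((5.5+33.9)/33.9) = 1.07807
EOQ* = 546.31 * 1.07807 = 589.0 units

589.0 units


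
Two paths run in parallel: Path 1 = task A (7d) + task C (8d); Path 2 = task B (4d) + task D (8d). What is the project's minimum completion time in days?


Path 1 = 7 + 8 = 15 days
Path 2 = 4 + 8 = 12 days
Duration = max(15, 12) = 15 days

15 days


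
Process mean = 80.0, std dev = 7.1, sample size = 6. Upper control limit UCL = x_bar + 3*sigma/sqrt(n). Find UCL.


UCL = 80.0 + 3 * 7.1 / sqrt(6)

88.7


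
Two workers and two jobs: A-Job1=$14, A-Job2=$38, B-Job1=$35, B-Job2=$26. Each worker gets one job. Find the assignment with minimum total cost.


Option 1: A->1 + B->2 = $14 + $26 = $40
Option 2: A->2 + B->1 = $38 + $35 = $73
Min cost = min($40, $73) = $40

$40


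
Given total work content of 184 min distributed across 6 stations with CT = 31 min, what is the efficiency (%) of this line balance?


Formula: Efficiency = Sum of Task Times / (N_stations * CT) * 100
Total station capacity = 6 stations * 31 min = 186 min
Efficiency = 184 / 186 * 100 = 98.9%

98.9%


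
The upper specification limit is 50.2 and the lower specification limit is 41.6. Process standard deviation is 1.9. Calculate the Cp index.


Cp = (50.2 - 41.6) / (6 * 1.9)

0.75


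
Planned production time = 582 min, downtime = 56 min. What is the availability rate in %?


Formula: Availability = (Planned Time - Downtime) / Planned Time * 100
Uptime = 582 - 56 = 526 min
Availability = 526 / 582 * 100 = 90.4%

90.4%


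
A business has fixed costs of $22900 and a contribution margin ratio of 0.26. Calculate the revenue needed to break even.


Formula: BER = Fixed Costs / Contribution Margin Ratio
BER = $22900 / 0.26
BER = $88076.92 (to the nearest cent)

$88076.92


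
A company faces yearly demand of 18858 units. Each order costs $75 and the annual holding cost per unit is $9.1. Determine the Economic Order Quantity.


Formula: EOQ = sqrt(2 * D * S / H)
Numerator: 2 * 18858 * 75 = 2828700
2DS/H = 2828700 / 9.1 = 310846.2
EOQ = sqrt(310846.2) = 557.5 units

557.5 units


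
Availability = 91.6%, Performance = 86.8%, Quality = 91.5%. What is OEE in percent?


Formula: OEE = Availability * Performance * Quality / 10000
A * P = 91.6% * 86.8% / 100 = 79.51%
OEE = 79.51% * 91.5% / 100 = 72.8%

72.8%


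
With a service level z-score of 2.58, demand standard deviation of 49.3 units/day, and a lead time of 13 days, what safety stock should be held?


Formula: SS = z * sigma_d * sqrt(LT)
sqrt(LT) = sqrt(13) = 3.6056
SS = 2.58 * 49.3 * 3.6056
SS = 458.6 units

458.6 units


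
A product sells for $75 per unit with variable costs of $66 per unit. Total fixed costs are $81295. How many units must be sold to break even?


Formula: BEQ = Fixed Costs / (Price - Variable Cost)
Contribution margin = $75 - $66 = $9/unit
BEQ = ceil($81295 / $9/unit) = ceil(9032.78) = 9033 units

9033 units


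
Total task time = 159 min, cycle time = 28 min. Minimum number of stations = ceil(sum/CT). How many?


Formula: N_min = ceil(Sum of Task Times / Cycle Time)
N_min = ceil(159 min / 28 min) = ceil(5.6786)
N_min = 6 stations

6


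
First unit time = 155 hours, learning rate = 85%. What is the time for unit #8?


Formula: T_n = T_1 * (learning_rate)^(log2(n)) where learning_rate = rate/100
Doublings = log2(8) = 3
T_n = 155 * 0.85^3
T_n = 155 * 0.6141 = 95.2 hours

95.2 hours


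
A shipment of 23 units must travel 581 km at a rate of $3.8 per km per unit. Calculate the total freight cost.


TC = dist * cost * units = 581 * 3.8 * 23 = $50779.40

$50779.40


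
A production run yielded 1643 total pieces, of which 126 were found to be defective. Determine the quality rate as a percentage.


Formula: Quality Rate = Good Pieces / Total Pieces * 100
Good pieces = 1643 - 126 = 1517
QR = 1517 / 1643 * 100 = 92.3%

92.3%


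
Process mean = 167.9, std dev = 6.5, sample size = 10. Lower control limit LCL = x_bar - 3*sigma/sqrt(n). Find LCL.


LCL = 167.9 - 3 * 6.5 / sqrt(10)

161.73


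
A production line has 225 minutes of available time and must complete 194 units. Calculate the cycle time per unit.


Formula: CT = Available Time / Number of Units
CT = 225 min / 194 units
CT = 1.16 min/unit

1.16 min/unit


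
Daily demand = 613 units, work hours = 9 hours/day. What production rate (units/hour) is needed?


Formula: Production Rate = Daily Demand / Available Hours
Rate = 613 units/day / 9 hours/day
Rate = 68.1 units/hour

68.1 units/hour


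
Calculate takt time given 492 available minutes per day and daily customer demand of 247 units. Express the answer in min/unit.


Formula: Takt Time = Available Production Time / Customer Demand
Takt = 492 min/day / 247 units/day
Takt = 1.99 min/unit

1.99 min/unit


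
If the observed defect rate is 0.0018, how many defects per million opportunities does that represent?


DPMO = defect_rate * 1000000 = 0.0018 * 1000000

1800


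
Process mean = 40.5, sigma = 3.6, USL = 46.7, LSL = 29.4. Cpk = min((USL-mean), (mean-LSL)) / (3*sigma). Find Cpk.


Cpu = (46.7 - 40.5) / (3 * 3.6) = 0.57
Cpl = (40.5 - 29.4) / (3 * 3.6) = 1.03
Cpk = min(0.57, 1.03) = 0.57

0.57


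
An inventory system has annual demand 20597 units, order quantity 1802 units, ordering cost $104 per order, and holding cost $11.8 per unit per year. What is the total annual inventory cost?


TC = 20597/1802 * 104 + 1802/2 * 11.8

$11820.53


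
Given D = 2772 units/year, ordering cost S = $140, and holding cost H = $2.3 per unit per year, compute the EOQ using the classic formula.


Formula: EOQ = sqrt(2 * D * S / H)
Numerator: 2 * 2772 * 140 = 776160
2DS/H = 776160 / 2.3 = 337460.9
EOQ = sqrt(337460.9) = 580.9 units

580.9 units


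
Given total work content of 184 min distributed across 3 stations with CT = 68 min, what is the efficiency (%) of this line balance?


Formula: Efficiency = Sum of Task Times / (N_stations * CT) * 100
Total station capacity = 3 stations * 68 min = 204 min
Efficiency = 184 / 204 * 100 = 90.2%

90.2%


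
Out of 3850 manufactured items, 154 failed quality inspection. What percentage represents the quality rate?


Formula: Quality Rate = Good Pieces / Total Pieces * 100
Good pieces = 3850 - 154 = 3696
QR = 3696 / 3850 * 100 = 96.0%

96.0%


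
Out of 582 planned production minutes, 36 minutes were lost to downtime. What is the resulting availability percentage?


Formula: Availability = (Planned Time - Downtime) / Planned Time * 100
Uptime = 582 - 36 = 546 min
Availability = 546 / 582 * 100 = 93.8%

93.8%


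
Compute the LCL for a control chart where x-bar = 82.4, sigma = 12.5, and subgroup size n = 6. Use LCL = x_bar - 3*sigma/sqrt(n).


LCL = 82.4 - 3 * 12.5 / sqrt(6)

67.09


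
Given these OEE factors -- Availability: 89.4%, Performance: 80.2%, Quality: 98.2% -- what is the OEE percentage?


Formula: OEE = Availability * Performance * Quality / 10000
A * P = 89.4% * 80.2% / 100 = 71.7%
OEE = 71.7% * 98.2% / 100 = 70.4%

70.4%


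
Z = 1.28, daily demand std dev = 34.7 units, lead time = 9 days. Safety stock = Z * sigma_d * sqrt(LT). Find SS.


Formula: SS = z * sigma_d * sqrt(LT)
sqrt(LT) = sqrt(9) = 3.0
SS = 1.28 * 34.7 * 3.0
SS = 133.2 units

133.2 units


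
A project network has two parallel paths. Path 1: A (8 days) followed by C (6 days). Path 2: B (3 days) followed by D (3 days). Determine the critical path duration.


Path 1 = 8 + 6 = 14 days
Path 2 = 3 + 3 = 6 days
Duration = max(14, 6) = 14 days

14 days


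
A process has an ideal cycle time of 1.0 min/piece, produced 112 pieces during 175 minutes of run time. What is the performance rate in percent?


Formula: Performance = (Ideal CT * Total Count) / Run Time * 100
Ideal output time = 1.0 * 112 = 112.0 min
Performance = 112.0 / 175 * 100 = 64.0%

64.0%


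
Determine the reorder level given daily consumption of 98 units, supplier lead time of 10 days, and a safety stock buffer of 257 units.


Formula: ROP = (Daily Demand * Lead Time) + Safety Stock
Demand during lead time = 98 * 10 = 980 units
ROP = 980 + 257 = 1237 units

1237 units


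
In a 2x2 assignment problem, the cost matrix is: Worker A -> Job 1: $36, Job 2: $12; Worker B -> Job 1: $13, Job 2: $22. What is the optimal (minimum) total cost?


Option 1: A->1 + B->2 = $36 + $22 = $58
Option 2: A->2 + B->1 = $12 + $13 = $25
Min cost = min($58, $25) = $25

$25


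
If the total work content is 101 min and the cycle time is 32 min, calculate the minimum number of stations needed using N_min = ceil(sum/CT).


Formula: N_min = ceil(Sum of Task Times / Cycle Time)
N_min = ceil(101 min / 32 min) = ceil(3.1562)
N_min = 4 stations

4


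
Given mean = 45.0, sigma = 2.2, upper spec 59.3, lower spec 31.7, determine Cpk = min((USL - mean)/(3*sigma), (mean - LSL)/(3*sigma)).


Cpu = (59.3 - 45.0) / (3 * 2.2) = 2.17
Cpl = (45.0 - 31.7) / (3 * 2.2) = 2.02
Cpk = min(2.17, 2.02) = 2.02

2.02


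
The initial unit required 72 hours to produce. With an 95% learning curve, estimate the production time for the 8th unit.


Formula: T_n = T_1 * (learning_rate)^(log2(n)) where learning_rate = rate/100
Doublings = log2(8) = 3
T_n = 72 * 0.95^3
T_n = 72 * 0.8574 = 61.7 hours

61.7 hours


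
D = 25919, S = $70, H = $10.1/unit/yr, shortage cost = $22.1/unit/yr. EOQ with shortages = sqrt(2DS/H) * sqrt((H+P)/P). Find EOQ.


Formula: EOQ* = sqrt(2DS/H) * sqrt((H+P)/P)
Base EOQ = sqrt(2*25919*70/10.1) = 599.39 units
Correction = sqrt((10.1+22.1)/22.1) = 1.20707
EOQ* = 599.39 * 1.20707 = 723.5 units

723.5 units


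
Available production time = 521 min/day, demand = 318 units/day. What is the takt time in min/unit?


Formula: Takt Time = Available Production Time / Customer Demand
Takt = 521 min/day / 318 units/day
Takt = 1.64 min/unit

1.64 min/unit


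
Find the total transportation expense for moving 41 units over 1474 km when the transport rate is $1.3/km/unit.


TC = dist * cost * units = 1474 * 1.3 * 41 = $78564.20

$78564.20


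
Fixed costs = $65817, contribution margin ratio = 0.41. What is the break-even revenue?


Formula: BER = Fixed Costs / Contribution Margin Ratio
BER = $65817 / 0.41
BER = $160529.27 (to the nearest cent)

$160529.27


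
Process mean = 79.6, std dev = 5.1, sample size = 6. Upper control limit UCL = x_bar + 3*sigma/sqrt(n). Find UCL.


UCL = 79.6 + 3 * 5.1 / sqrt(6)

85.85


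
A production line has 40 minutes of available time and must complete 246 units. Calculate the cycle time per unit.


Formula: CT = Available Time / Number of Units
CT = 40 min / 246 units
CT = 0.16 min/unit

0.16 min/unit


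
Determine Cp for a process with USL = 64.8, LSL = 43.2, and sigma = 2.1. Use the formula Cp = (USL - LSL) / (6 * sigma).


Cp = (64.8 - 43.2) / (6 * 2.1)

1.71


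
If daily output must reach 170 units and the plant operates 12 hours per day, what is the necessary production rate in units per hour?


Formula: Production Rate = Daily Demand / Available Hours
Rate = 170 units/day / 12 hours/day
Rate = 14.2 units/hour

14.2 units/hour


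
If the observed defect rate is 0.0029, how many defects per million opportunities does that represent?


DPMO = defect_rate * 1000000 = 0.0029 * 1000000

2900


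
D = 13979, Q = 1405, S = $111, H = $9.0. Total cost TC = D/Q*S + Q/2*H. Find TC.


TC = 13979/1405 * 111 + 1405/2 * 9.0

$7426.89


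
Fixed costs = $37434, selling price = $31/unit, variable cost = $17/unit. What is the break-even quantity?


Formula: BEQ = Fixed Costs / (Price - Variable Cost)
Contribution margin = $31 - $17 = $14/unit
BEQ = ceil($37434 / $14/unit) = ceil(2673.86) = 2674 units

2674 units


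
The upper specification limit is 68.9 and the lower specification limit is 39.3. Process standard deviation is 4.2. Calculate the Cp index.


Cp = (68.9 - 39.3) / (6 * 4.2)

1.17


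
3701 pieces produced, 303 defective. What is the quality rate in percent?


Formula: Quality Rate = Good Pieces / Total Pieces * 100
Good pieces = 3701 - 303 = 3398
QR = 3398 / 3701 * 100 = 91.8%

91.8%


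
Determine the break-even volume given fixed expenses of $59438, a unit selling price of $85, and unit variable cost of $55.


Formula: BEQ = Fixed Costs / (Price - Variable Cost)
Contribution margin = $85 - $55 = $30/unit
BEQ = ceil($59438 / $30/unit) = ceil(1981.27) = 1982 units

1982 units


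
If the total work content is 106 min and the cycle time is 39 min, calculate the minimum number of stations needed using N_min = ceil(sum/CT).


Formula: N_min = ceil(Sum of Task Times / Cycle Time)
N_min = ceil(106 min / 39 min) = ceil(2.7179)
N_min = 3 stations

3


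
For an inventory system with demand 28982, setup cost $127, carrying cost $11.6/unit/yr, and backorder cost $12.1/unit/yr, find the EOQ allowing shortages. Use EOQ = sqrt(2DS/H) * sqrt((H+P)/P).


Formula: EOQ* = sqrt(2DS/H) * sqrt((H+P)/P)
Base EOQ = sqrt(2*28982*127/11.6) = 796.62 units
Correction = sqrt((11.6+12.1)/12.1) = 1.39953
EOQ* = 796.62 * 1.39953 = 1114.9 units

1114.9 units


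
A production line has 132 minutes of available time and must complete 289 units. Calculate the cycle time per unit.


Formula: CT = Available Time / Number of Units
CT = 132 min / 289 units
CT = 0.46 min/unit

0.46 min/unit


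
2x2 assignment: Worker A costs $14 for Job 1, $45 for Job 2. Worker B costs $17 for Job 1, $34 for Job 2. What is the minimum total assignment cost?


Option 1: A->1 + B->2 = $14 + $34 = $48
Option 2: A->2 + B->1 = $45 + $17 = $62
Min cost = min($48, $62) = $48

$48


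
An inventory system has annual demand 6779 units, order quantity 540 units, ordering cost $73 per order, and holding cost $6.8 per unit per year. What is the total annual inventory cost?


TC = 6779/540 * 73 + 540/2 * 6.8

$2752.42


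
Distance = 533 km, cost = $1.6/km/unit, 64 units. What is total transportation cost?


TC = dist * cost * units = 533 * 1.6 * 64 = $54579.20

$54579.20


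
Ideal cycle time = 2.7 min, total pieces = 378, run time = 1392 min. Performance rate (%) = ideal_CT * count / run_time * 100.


Formula: Performance = (Ideal CT * Total Count) / Run Time * 100
Ideal output time = 2.7 * 378 = 1020.6 min
Performance = 1020.6 / 1392 * 100 = 73.3%

73.3%


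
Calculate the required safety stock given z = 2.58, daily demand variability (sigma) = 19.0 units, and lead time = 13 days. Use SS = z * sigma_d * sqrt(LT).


Formula: SS = z * sigma_d * sqrt(LT)
sqrt(LT) = sqrt(13) = 3.6056
SS = 2.58 * 19.0 * 3.6056
SS = 176.7 units

176.7 units


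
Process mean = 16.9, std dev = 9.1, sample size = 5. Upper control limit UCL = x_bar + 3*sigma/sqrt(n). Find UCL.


UCL = 16.9 + 3 * 9.1 / sqrt(5)

29.11


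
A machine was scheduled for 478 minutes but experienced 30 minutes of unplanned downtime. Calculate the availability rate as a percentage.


Formula: Availability = (Planned Time - Downtime) / Planned Time * 100
Uptime = 478 - 30 = 448 min
Availability = 448 / 478 * 100 = 93.7%

93.7%


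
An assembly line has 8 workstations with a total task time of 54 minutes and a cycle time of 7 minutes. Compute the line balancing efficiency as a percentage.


Formula: Efficiency = Sum of Task Times / (N_stations * CT) * 100
Total station capacity = 8 stations * 7 min = 56 min
Efficiency = 54 / 56 * 100 = 96.4%

96.4%


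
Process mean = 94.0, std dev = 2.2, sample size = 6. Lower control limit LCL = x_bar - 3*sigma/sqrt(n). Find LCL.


LCL = 94.0 - 3 * 2.2 / sqrt(6)

91.31


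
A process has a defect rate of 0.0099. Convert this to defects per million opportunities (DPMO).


DPMO = defect_rate * 1000000 = 0.0099 * 1000000

9900


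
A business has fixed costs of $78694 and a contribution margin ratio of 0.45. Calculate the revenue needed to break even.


Formula: BER = Fixed Costs / Contribution Margin Ratio
BER = $78694 / 0.45
BER = $174875.56 (to the nearest cent)

$174875.56


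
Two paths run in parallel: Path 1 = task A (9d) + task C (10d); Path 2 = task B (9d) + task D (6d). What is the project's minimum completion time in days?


Path 1 = 9 + 10 = 19 days
Path 2 = 9 + 6 = 15 days
Duration = max(19, 15) = 19 days

19 days


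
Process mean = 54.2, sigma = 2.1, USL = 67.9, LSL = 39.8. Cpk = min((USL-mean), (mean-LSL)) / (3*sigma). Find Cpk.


Cpu = (67.9 - 54.2) / (3 * 2.1) = 2.17
Cpl = (54.2 - 39.8) / (3 * 2.1) = 2.29
Cpk = min(2.17, 2.29) = 2.17

2.17


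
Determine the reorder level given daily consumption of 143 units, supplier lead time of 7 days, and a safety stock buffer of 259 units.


Formula: ROP = (Daily Demand * Lead Time) + Safety Stock
Demand during lead time = 143 * 7 = 1001 units
ROP = 1001 + 259 = 1260 units

1260 units


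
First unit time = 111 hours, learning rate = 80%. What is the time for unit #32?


Formula: T_n = T_1 * (learning_rate)^(log2(n)) where learning_rate = rate/100
Doublings = log2(32) = 5
T_n = 111 * 0.8^5
T_n = 111 * 0.3277 = 36.4 hours

36.4 hours


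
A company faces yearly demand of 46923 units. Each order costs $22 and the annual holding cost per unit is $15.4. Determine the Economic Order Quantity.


Formula: EOQ = sqrt(2 * D * S / H)
Numerator: 2 * 46923 * 22 = 2064612
2DS/H = 2064612 / 15.4 = 134065.7
EOQ = sqrt(134065.7) = 366.1 units

366.1 units


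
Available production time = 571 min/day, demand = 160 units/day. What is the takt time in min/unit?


Formula: Takt Time = Available Production Time / Customer Demand
Takt = 571 min/day / 160 units/day
Takt = 3.57 min/unit

3.57 min/unit


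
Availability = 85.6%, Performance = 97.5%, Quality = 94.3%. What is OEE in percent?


Formula: OEE = Availability * Performance * Quality / 10000
A * P = 85.6% * 97.5% / 100 = 83.46%
OEE = 83.46% * 94.3% / 100 = 78.7%

78.7%


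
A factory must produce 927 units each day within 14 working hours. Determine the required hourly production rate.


Formula: Production Rate = Daily Demand / Available Hours
Rate = 927 units/day / 14 hours/day
Rate = 66.2 units/hour

66.2 units/hour


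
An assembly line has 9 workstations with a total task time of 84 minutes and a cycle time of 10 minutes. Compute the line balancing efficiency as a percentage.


Formula: Efficiency = Sum of Task Times / (N_stations * CT) * 100
Total station capacity = 9 stations * 10 min = 90 min
Efficiency = 84 / 90 * 100 = 93.3%

93.3%


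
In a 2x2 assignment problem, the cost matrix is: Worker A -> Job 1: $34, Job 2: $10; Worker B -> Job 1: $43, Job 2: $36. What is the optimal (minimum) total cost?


Option 1: A->1 + B->2 = $34 + $36 = $70
Option 2: A->2 + B->1 = $10 + $43 = $53
Min cost = min($70, $53) = $53

$53


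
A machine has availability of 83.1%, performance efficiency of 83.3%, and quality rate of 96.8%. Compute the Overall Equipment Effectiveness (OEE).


Formula: OEE = Availability * Performance * Quality / 10000
A * P = 83.1% * 83.3% / 100 = 69.22%
OEE = 69.22% * 96.8% / 100 = 67.0%

67.0%


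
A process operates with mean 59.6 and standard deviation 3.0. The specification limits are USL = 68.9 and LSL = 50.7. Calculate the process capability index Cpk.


Cpu = (68.9 - 59.6) / (3 * 3.0) = 1.03
Cpl = (59.6 - 50.7) / (3 * 3.0) = 0.99
Cpk = min(1.03, 0.99) = 0.99

0.99


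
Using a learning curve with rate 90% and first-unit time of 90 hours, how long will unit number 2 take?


Formula: T_n = T_1 * (learning_rate)^(log2(n)) where learning_rate = rate/100
Doublings = log2(2) = 1
T_n = 90 * 0.9^1
T_n = 90 * 0.9 = 81.0 hours

81.0 hours


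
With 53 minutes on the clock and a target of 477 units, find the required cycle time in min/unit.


Formula: CT = Available Time / Number of Units
CT = 53 min / 477 units
CT = 0.11 min/unit

0.11 min/unit


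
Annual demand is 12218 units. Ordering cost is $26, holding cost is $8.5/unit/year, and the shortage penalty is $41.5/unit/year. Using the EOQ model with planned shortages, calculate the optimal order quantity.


Formula: EOQ* = sqrt(2DS/H) * sqrt((H+P)/P)
Base EOQ = sqrt(2*12218*26/8.5) = 273.4 units
Correction = sqrt((8.5+41.5)/41.5) = 1.09764
EOQ* = 273.4 * 1.09764 = 300.1 units

300.1 units


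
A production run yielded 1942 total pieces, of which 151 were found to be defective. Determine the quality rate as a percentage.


Formula: Quality Rate = Good Pieces / Total Pieces * 100
Good pieces = 1942 - 151 = 1791
QR = 1791 / 1942 * 100 = 92.2%

92.2%


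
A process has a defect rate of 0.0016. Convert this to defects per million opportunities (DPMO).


DPMO = defect_rate * 1000000 = 0.0016 * 1000000

1600


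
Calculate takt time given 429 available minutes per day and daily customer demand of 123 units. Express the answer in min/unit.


Formula: Takt Time = Available Production Time / Customer Demand
Takt = 429 min/day / 123 units/day
Takt = 3.49 min/unit

3.49 min/unit


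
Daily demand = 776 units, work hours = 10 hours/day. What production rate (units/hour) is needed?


Formula: Production Rate = Daily Demand / Available Hours
Rate = 776 units/day / 10 hours/day
Rate = 77.6 units/hour

77.6 units/hour


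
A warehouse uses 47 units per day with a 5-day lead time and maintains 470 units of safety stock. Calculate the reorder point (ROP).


Formula: ROP = (Daily Demand * Lead Time) + Safety Stock
Demand during lead time = 47 * 5 = 235 units
ROP = 235 + 470 = 705 units

705 units


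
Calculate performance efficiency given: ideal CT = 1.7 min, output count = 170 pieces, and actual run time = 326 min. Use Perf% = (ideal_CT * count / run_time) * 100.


Formula: Performance = (Ideal CT * Total Count) / Run Time * 100
Ideal output time = 1.7 * 170 = 289.0 min
Performance = 289.0 / 326 * 100 = 88.7%

88.7%


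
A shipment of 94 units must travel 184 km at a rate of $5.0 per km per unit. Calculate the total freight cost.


TC = dist * cost * units = 184 * 5.0 * 94 = $86480.00

$86480.00


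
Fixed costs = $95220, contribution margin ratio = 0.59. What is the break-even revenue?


Formula: BER = Fixed Costs / Contribution Margin Ratio
BER = $95220 / 0.59
BER = $161389.83 (to the nearest cent)

$161389.83


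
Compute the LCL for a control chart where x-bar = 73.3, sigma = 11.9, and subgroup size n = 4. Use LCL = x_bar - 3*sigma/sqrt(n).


LCL = 73.3 - 3 * 11.9 / sqrt(4)

55.45


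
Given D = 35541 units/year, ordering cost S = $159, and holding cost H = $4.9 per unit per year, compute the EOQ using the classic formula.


Formula: EOQ = sqrt(2 * D * S / H)
Numerator: 2 * 35541 * 159 = 11302038
2DS/H = 11302038 / 4.9 = 2306538.4
EOQ = sqrt(2306538.4) = 1518.7 units

1518.7 units


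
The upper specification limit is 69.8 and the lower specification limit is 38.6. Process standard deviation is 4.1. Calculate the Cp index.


Cp = (69.8 - 38.6) / (6 * 4.1)

1.27


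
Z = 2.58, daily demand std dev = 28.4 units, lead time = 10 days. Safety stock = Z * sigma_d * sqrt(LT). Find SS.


Formula: SS = z * sigma_d * sqrt(LT)
sqrt(LT) = sqrt(10) = 3.1623
SS = 2.58 * 28.4 * 3.1623
SS = 231.7 units

231.7 units


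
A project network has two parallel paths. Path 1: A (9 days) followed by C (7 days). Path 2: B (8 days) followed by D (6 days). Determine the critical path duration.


Path 1 = 9 + 7 = 16 days
Path 2 = 8 + 6 = 14 days
Duration = max(16, 14) = 16 days

16 days


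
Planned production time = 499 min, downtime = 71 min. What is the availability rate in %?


Formula: Availability = (Planned Time - Downtime) / Planned Time * 100
Uptime = 499 - 71 = 428 min
Availability = 428 / 499 * 100 = 85.8%

85.8%


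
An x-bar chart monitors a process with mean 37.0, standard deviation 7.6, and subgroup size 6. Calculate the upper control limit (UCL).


UCL = 37.0 + 3 * 7.6 / sqrt(6)

46.31


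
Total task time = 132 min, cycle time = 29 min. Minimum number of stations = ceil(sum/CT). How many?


Formula: N_min = ceil(Sum of Task Times / Cycle Time)
N_min = ceil(132 min / 29 min) = ceil(4.5517)
N_min = 5 stations

5


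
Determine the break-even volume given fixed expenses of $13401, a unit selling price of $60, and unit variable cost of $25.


Formula: BEQ = Fixed Costs / (Price - Variable Cost)
Contribution margin = $60 - $25 = $35/unit
BEQ = ceil($13401 / $35/unit) = ceil(382.89) = 383 units

383 units


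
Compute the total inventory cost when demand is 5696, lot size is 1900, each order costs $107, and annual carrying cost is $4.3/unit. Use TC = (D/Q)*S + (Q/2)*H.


TC = 5696/1900 * 107 + 1900/2 * 4.3

$4405.77


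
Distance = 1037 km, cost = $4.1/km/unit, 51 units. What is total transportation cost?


TC = dist * cost * units = 1037 * 4.1 * 51 = $216836.70

$216836.70


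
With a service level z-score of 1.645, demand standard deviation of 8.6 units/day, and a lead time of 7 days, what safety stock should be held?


Formula: SS = z * sigma_d * sqrt(LT)
sqrt(LT) = sqrt(7) = 2.6458
SS = 1.645 * 8.6 * 2.6458
SS = 37.4 units

37.4 units


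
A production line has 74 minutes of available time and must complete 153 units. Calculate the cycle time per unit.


Formula: CT = Available Time / Number of Units
CT = 74 min / 153 units
CT = 0.48 min/unit

0.48 min/unit


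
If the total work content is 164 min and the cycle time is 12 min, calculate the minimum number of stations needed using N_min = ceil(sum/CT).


Formula: N_min = ceil(Sum of Task Times / Cycle Time)
N_min = ceil(164 min / 12 min) = ceil(13.6667)
N_min = 14 stations

14


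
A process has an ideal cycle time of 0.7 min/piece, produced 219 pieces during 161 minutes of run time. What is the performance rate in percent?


Formula: Performance = (Ideal CT * Total Count) / Run Time * 100
Ideal output time = 0.7 * 219 = 153.3 min
Performance = 153.3 / 161 * 100 = 95.2%

95.2%


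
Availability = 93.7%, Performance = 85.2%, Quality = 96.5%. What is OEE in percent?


Formula: OEE = Availability * Performance * Quality / 10000
A * P = 93.7% * 85.2% / 100 = 79.83%
OEE = 79.83% * 96.5% / 100 = 77.0%

77.0%


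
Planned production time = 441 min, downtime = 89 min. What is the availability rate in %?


Formula: Availability = (Planned Time - Downtime) / Planned Time * 100
Uptime = 441 - 89 = 352 min
Availability = 352 / 441 * 100 = 79.8%

79.8%


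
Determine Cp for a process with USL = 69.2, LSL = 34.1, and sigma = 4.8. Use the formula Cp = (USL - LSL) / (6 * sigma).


Cp = (69.2 - 34.1) / (6 * 4.8)

1.22


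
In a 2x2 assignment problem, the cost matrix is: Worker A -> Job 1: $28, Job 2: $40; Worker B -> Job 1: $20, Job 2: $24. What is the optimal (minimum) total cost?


Option 1: A->1 + B->2 = $28 + $24 = $52
Option 2: A->2 + B->1 = $40 + $20 = $60
Min cost = min($52, $60) = $52

$52


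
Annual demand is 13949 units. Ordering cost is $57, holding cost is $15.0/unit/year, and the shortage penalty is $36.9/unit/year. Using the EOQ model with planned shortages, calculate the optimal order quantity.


Formula: EOQ* = sqrt(2DS/H) * sqrt((H+P)/P)
Base EOQ = sqrt(2*13949*57/15.0) = 325.6 units
Correction = sqrt((15.0+36.9)/36.9) = 1.18596
EOQ* = 325.6 * 1.18596 = 386.1 units

386.1 units


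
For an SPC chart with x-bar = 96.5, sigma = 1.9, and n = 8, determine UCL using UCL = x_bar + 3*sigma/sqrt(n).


UCL = 96.5 + 3 * 1.9 / sqrt(8)

98.52


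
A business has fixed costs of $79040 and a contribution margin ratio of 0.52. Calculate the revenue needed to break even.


Formula: BER = Fixed Costs / Contribution Margin Ratio
BER = $79040 / 0.52
BER = $152000.00 (to the nearest cent)

$152000.00


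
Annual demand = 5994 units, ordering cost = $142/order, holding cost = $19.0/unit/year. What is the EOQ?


Formula: EOQ = sqrt(2 * D * S / H)
Numerator: 2 * 5994 * 142 = 1702296
2DS/H = 1702296 / 19.0 = 89594.5
EOQ = sqrt(89594.5) = 299.3 units

299.3 units


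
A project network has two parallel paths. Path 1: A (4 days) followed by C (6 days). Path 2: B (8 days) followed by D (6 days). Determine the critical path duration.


Path 1 = 4 + 6 = 10 days
Path 2 = 8 + 6 = 14 days
Duration = max(10, 14) = 14 days

14 days


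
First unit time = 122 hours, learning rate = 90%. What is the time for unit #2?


Formula: T_n = T_1 * (learning_rate)^(log2(n)) where learning_rate = rate/100
Doublings = log2(2) = 1
T_n = 122 * 0.9^1
T_n = 122 * 0.9 = 109.8 hours

109.8 hours


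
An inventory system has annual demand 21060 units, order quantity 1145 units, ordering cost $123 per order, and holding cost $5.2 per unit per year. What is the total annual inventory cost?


TC = 21060/1145 * 123 + 1145/2 * 5.2

$5239.34


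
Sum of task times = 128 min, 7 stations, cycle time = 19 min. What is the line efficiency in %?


Formula: Efficiency = Sum of Task Times / (N_stations * CT) * 100
Total station capacity = 7 stations * 19 min = 133 min
Efficiency = 128 / 133 * 100 = 96.2%

96.2%


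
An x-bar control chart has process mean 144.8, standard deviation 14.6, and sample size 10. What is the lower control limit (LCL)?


LCL = 144.8 - 3 * 14.6 / sqrt(10)

130.95


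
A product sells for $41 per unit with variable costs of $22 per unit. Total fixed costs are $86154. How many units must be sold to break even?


Formula: BEQ = Fixed Costs / (Price - Variable Cost)
Contribution margin = $41 - $22 = $19/unit
BEQ = ceil($86154 / $19/unit) = ceil(4534.42) = 4535 units

4535 units


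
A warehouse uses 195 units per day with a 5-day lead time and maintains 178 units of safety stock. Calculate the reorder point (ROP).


Formula: ROP = (Daily Demand * Lead Time) + Safety Stock
Demand during lead time = 195 * 5 = 975 units
ROP = 975 + 178 = 1153 units

1153 units


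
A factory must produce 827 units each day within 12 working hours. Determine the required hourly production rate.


Formula: Production Rate = Daily Demand / Available Hours
Rate = 827 units/day / 12 hours/day
Rate = 68.9 units/hour

68.9 units/hour


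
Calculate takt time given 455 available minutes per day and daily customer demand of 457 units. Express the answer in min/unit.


Formula: Takt Time = Available Production Time / Customer Demand
Takt = 455 min/day / 457 units/day
Takt = 1.0 min/unit

1.0 min/unit


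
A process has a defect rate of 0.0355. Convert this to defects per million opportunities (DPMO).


DPMO = defect_rate * 1000000 = 0.0355 * 1000000

35500


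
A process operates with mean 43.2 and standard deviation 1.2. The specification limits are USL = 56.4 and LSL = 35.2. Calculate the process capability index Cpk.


Cpu = (56.4 - 43.2) / (3 * 1.2) = 3.67
Cpl = (43.2 - 35.2) / (3 * 1.2) = 2.22
Cpk = min(3.67, 2.22) = 2.22

2.22
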